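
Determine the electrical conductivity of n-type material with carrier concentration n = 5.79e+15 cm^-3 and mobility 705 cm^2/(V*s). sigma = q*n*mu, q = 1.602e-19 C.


Step 1: sigma = q * n * mu
Step 2: sigma = 1.602e-19 * 5.79e+15 * 705
Step 3: sigma = 6.539e-01 S/cm

6.539e-01


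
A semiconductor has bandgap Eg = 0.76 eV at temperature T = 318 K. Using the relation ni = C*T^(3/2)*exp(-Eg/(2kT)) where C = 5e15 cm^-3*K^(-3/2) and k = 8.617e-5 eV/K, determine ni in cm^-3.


Step 1: Compute kT = 8.617e-5 * 318 = 0.02740206 eV
Step 2: Exponent = -Eg/(2kT) = -0.76/(2*0.02740206) = -13.86757
Step 3: T^(3/2) = 318^1.5 = 5670.75
Step 4: ni = 5e15 * 5670.75 * exp(-13.86757) = 2.69e+13 cm^-3

2.69e+13


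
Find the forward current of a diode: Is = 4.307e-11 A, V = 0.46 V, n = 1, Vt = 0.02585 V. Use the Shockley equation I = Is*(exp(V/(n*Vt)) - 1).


Step 1: V/(n*Vt) = 0.46/(1*0.02585) = 17.7950
Step 2: exp(17.7950) = 5.3490e+07
Step 3: I = 4.307e-11 * (5.3490e+07 - 1) = 2.30e-03 A

2.30e-03


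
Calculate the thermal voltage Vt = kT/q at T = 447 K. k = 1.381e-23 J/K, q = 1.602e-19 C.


Step 1: kT = 1.381e-23 * 447 = 6.17307e-21 J
Step 2: Vt = kT/q = 6.17307e-21 / 1.602e-19
Step 3: Vt = 0.03853 V

0.03853


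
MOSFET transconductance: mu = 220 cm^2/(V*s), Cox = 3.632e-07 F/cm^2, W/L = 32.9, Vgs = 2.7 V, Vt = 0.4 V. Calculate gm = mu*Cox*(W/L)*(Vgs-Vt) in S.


Step 1: Vov = Vgs - Vt = 2.7 - 0.4 = 2.3 V
Step 2: gm = mu * Cox * (W/L) * Vov
Step 3: gm = 220 * 3.632e-07 * 32.9 * 2.3 = 6.05e-03 S

6.05e-03


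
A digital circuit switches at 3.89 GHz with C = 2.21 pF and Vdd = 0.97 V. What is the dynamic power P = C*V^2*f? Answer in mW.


Step 1: V^2 = 0.97^2 = 0.9409 V^2
Step 2: P = C*V^2*f = 2.21e-12 F * 0.9409 * 3.89e9 Hz
Step 3: P = 8.08882321e-03 W
Step 4: P = 8.089 mW

8.089


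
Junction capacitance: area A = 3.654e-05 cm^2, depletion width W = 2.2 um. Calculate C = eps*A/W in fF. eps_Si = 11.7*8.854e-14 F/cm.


Step 1: eps_Si = 11.7 * 8.854e-14 = 1.035918e-12 F/cm
Step 2: W in cm = 2.2 * 1e-4 = 2.20e-04 cm
Step 3: C = 1.035918e-12 * 3.654e-05 / 2.20e-04 = 1.720566e-13 F
Step 4: C = 172.06 fF

172.06


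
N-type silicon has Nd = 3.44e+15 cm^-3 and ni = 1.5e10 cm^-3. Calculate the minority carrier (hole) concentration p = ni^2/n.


Step 1: Since Nd >> ni, n ≈ Nd = 3.44e+15 cm^-3
Step 2: p = ni^2 / n = (1.5e10)^2 / 3.44e+15
Step 3: p = 2.25e20 / 3.44e+15 = 6.54e+04 cm^-3

6.54e+04


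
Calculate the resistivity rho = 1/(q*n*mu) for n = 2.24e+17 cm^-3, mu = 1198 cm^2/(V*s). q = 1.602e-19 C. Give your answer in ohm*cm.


Step 1: sigma = q * n * mu = 1.602e-19 * 2.24e+17 * 1198 = 4.29900e+01 S/cm
Step 2: rho = 1 / sigma = 1 / 4.29900e+01 = 0.02326 ohm*cm

0.02326


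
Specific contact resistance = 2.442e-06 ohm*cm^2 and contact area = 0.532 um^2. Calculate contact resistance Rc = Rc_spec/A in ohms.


Step 1: Convert area to cm^2: 0.532 um^2 = 5.3200e-09 cm^2
Step 2: Rc = Rc_spec / A = 2.442e-06 / 5.3200e-09
Step 3: Rc = 4.59e+02 ohms

4.59e+02


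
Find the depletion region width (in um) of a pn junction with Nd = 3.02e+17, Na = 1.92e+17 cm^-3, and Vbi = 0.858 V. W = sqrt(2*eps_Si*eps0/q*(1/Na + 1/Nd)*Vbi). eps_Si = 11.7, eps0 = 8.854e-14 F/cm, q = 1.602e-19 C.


Step 1: 1/Na + 1/Nd = 1/1.92e+17 + 1/3.02e+17 = 8.51959e-18
Step 2: 2*eps*eps0/q = 2*11.7*8.854e-14/1.602e-19 = 1.293281e+07
Step 3: W^2 = 1.293281e+07 * 8.51959e-18 * 0.858 = 9.45364e-11
Step 4: W = sqrt(9.45364e-11) = 9.723e-06 cm = 0.09723 um

0.09723


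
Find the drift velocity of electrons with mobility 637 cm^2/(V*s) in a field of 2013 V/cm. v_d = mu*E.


Step 1: v_d = mu * E
Step 2: v_d = 637 * 2013 = 1282281
Step 3: v_d = 1.28e+06 cm/s

1.28e+06


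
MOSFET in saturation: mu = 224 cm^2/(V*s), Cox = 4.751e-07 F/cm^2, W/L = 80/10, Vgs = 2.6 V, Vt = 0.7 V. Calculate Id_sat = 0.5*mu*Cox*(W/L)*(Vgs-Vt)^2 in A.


Step 1: Overdrive voltage Vov = Vgs - Vt = 2.6 - 0.7 = 1.9 V
Step 2: W/L = 80/10 = 8
Step 3: Id = 0.5 * 224 * 4.751e-07 * 8 * 1.9^2
Step 4: Id = 1.54e-03 A

1.54e-03


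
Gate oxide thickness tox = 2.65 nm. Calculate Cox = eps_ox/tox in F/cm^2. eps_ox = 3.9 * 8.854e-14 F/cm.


Step 1: eps_ox = 3.9 * 8.854e-14 = 3.45306e-13 F/cm
Step 2: tox in cm = 2.65 nm * 1e-7 = 2.6500e-07 cm
Step 3: Cox = 3.45306e-13 / 2.6500e-07 = 1.30e-06 F/cm^2

1.30e-06


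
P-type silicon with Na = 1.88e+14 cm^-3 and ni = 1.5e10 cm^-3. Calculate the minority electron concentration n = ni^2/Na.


Step 1: Majority hole concentration p ≈ Na = 1.88e+14 cm^-3
Step 2: n = ni^2 / Na = (1.5e10)^2 / 1.88e+14
Step 3: n = 1.20e+06 cm^-3

1.20e+06


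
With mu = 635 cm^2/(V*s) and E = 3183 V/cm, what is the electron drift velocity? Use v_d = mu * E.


Step 1: v_d = mu * E
Step 2: v_d = 635 * 3183 = 2021205
Step 3: v_d = 2.02e+06 cm/s

2.02e+06


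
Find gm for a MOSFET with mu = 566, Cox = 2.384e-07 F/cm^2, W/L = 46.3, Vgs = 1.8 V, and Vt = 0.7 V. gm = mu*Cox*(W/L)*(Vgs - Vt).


Step 1: Vov = Vgs - Vt = 1.8 - 0.7 = 1.1 V
Step 2: gm = mu * Cox * (W/L) * Vov
Step 3: gm = 566 * 2.384e-07 * 46.3 * 1.1 = 6.87e-03 S

6.87e-03


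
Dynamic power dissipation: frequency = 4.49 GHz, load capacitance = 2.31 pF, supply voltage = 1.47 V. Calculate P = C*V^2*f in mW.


Step 1: V^2 = 1.47^2 = 2.1609 V^2
Step 2: P = C*V^2*f = 2.31e-12 F * 2.1609 * 4.49e9 Hz
Step 3: P = 2.241263871e-02 W
Step 4: P = 22.413 mW

22.413


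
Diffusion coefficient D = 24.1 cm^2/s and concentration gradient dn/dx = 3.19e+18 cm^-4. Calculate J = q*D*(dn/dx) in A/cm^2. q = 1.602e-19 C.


Step 1: J = q * D * (dn/dx)
Step 2: J = 1.602e-19 * 24.1 * 3.19e+18
Step 3: J = 1.23e+01 A/cm^2

1.23e+01


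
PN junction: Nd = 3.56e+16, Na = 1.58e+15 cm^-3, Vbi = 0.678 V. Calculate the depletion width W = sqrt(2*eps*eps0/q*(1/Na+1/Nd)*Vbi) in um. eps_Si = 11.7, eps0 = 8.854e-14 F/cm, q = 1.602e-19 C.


Step 1: 1/Na + 1/Nd = 1/1.58e+15 + 1/3.56e+16 = 6.61001e-16
Step 2: 2*eps*eps0/q = 2*11.7*8.854e-14/1.602e-19 = 1.293281e+07
Step 3: W^2 = 1.293281e+07 * 6.61001e-16 * 0.678 = 5.79595e-09
Step 4: W = sqrt(5.79595e-09) = 7.613e-05 cm = 0.7613 um

0.7613


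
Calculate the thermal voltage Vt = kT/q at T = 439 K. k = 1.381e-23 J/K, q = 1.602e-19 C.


Step 1: kT = 1.381e-23 * 439 = 6.06259e-21 J
Step 2: Vt = kT/q = 6.06259e-21 / 1.602e-19
Step 3: Vt = 0.03784 V

0.03784


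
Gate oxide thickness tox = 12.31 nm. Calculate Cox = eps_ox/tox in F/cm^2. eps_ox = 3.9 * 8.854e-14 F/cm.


Step 1: eps_ox = 3.9 * 8.854e-14 = 3.45306e-13 F/cm
Step 2: tox in cm = 12.31 nm * 1e-7 = 1.2310e-06 cm
Step 3: Cox = 3.45306e-13 / 1.2310e-06 = 2.81e-07 F/cm^2

2.81e-07


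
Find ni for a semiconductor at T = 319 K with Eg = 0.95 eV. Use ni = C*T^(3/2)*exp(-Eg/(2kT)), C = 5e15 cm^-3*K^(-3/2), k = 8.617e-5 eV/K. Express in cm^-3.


Step 1: Compute kT = 8.617e-5 * 319 = 0.02748823 eV
Step 2: Exponent = -Eg/(2kT) = -0.95/(2*0.02748823) = -17.28012
Step 3: T^(3/2) = 319^1.5 = 5697.52
Step 4: ni = 5e15 * 5697.52 * exp(-17.28012) = 8.91e+11 cm^-3

8.91e+11


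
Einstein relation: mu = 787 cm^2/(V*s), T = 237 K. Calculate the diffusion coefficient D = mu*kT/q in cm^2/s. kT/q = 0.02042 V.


Step 1: D = mu * (kT/q)
Step 2: D = 787 * 0.02042
Step 3: D = 16.07 cm^2/s

16.07


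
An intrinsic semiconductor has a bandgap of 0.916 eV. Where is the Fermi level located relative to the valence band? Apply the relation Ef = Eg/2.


Step 1: For an intrinsic semiconductor, the Fermi level sits at midgap.
Step 2: Ef = Eg / 2 = 0.916 / 2 = 0.458 eV

0.458


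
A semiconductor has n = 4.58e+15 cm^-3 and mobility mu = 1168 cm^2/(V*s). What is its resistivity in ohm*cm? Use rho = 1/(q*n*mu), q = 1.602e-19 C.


Step 1: sigma = q * n * mu = 1.602e-19 * 4.58e+15 * 1168 = 8.56980e-01 S/cm
Step 2: rho = 1 / sigma = 1 / 8.56980e-01 = 1.167 ohm*cm

1.167


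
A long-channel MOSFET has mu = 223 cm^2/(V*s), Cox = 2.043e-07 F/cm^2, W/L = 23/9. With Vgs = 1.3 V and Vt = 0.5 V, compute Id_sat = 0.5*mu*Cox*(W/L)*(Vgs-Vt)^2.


Step 1: Overdrive voltage Vov = Vgs - Vt = 1.3 - 0.5 = 0.8 V
Step 2: W/L = 23/9 = 2.55556
Step 3: Id = 0.5 * 223 * 2.043e-07 * 2.55556 * 0.8^2
Step 4: Id = 3.73e-05 A

3.73e-05


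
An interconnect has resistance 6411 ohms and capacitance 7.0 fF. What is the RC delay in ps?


Step 1: tau = R * C
Step 2: tau = 6411 * 7.0 fF = 6411 * 7.0e-15 F
Step 3: tau = 4.4877e-11 s = 44.877 ps

44.877


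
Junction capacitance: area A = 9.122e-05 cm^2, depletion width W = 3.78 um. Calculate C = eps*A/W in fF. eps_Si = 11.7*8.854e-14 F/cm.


Step 1: eps_Si = 11.7 * 8.854e-14 = 1.035918e-12 F/cm
Step 2: W in cm = 3.78 * 1e-4 = 3.78e-04 cm
Step 3: C = 1.035918e-12 * 9.122e-05 / 3.78e-04 = 2.499906e-13 F
Step 4: C = 249.99 fF

249.99


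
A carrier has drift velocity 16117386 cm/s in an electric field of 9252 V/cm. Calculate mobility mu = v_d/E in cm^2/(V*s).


Step 1: mu = v_d / E
Step 2: mu = 16117386 / 9252
Step 3: mu = 1742.04 cm^2/(V*s)

1742.04


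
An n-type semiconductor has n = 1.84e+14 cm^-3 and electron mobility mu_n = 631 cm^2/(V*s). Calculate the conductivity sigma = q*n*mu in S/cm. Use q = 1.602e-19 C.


Step 1: sigma = q * n * mu
Step 2: sigma = 1.602e-19 * 1.84e+14 * 631
Step 3: sigma = 1.860e-02 S/cm

1.860e-02


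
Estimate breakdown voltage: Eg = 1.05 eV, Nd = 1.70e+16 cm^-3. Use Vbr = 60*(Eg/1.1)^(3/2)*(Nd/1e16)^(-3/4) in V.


Step 1: Eg/1.1 = 1.05/1.1 = 0.954545
Step 2: (Eg/1.1)^1.5 = 0.954545^1.5 = 0.932598
Step 3: (Nd/1e16)^(-0.75) = (1.7)^(-0.75) = 0.671681
Step 4: Vbr = 60 * 0.932598 * 0.671681 = 37.6 V

37.6


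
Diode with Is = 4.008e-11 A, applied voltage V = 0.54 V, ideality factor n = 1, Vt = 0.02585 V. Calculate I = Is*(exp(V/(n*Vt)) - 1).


Step 1: V/(n*Vt) = 0.54/(1*0.02585) = 20.8897
Step 2: exp(20.8897) = 1.1811e+09
Step 3: I = 4.008e-11 * (1.1811e+09 - 1) = 4.73e-02 A

4.73e-02


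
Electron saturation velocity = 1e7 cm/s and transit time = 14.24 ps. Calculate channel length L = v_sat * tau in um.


Step 1: tau in seconds = 14.24 ps * 1e-12 = 1.4240e-11 s
Step 2: L = v_sat * tau = 1e7 * 1.4240e-11 = 1.4240e-04 cm
Step 3: L in um = 1.4240e-04 * 1e4 = 1.424 um

1.424


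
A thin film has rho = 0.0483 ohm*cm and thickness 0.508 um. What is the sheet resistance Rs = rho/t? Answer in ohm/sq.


Step 1: Convert thickness to cm: t = 0.508 um = 5.0800e-05 cm
Step 2: Rs = rho / t = 0.0483 / 5.0800e-05
Step 3: Rs = 950.8 ohm/sq

950.8


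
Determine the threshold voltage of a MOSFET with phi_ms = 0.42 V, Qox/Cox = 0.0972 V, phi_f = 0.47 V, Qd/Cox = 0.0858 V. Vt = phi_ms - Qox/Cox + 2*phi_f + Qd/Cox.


Step 1: Vt = phi_ms - Qox/Cox + 2*phi_f + Qd/Cox
Step 2: Vt = 0.42 - 0.0972 + 2*0.47 + 0.0858
Step 3: Vt = 0.42 - 0.0972 + 0.94 + 0.0858
Step 4: Vt = 1.3486 V

1.3486


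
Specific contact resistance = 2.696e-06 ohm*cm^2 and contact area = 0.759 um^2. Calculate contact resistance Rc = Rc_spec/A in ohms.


Step 1: Convert area to cm^2: 0.759 um^2 = 7.5900e-09 cm^2
Step 2: Rc = Rc_spec / A = 2.696e-06 / 7.5900e-09
Step 3: Rc = 3.55e+02 ohms

3.55e+02


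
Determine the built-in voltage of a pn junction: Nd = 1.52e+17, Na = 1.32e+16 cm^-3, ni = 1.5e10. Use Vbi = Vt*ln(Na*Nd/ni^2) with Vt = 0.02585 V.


Step 1: Compute Na*Nd/ni^2 = 1.32e+16 * 1.52e+17 / (1.5e10)^2 = 8.9173e+12
Step 2: ln(8.9173e+12) = 29.8190
Step 3: Vbi = 0.02585 * 29.8190 = 0.771 V

0.771


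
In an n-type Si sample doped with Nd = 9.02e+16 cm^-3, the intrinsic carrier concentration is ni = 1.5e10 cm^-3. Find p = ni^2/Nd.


Step 1: Since Nd >> ni, n ≈ Nd = 9.02e+16 cm^-3
Step 2: p = ni^2 / n = (1.5e10)^2 / 9.02e+16
Step 3: p = 2.25e20 / 9.02e+16 = 2.49e+03 cm^-3

2.49e+03


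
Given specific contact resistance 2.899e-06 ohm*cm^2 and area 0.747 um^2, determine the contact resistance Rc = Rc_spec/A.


Step 1: Convert area to cm^2: 0.747 um^2 = 7.4700e-09 cm^2
Step 2: Rc = Rc_spec / A = 2.899e-06 / 7.4700e-09
Step 3: Rc = 3.88e+02 ohms

3.88e+02


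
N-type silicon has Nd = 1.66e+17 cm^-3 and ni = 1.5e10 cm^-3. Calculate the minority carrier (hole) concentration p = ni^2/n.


Step 1: Since Nd >> ni, n ≈ Nd = 1.66e+17 cm^-3
Step 2: p = ni^2 / n = (1.5e10)^2 / 1.66e+17
Step 3: p = 2.25e20 / 1.66e+17 = 1.36e+03 cm^-3

1.36e+03


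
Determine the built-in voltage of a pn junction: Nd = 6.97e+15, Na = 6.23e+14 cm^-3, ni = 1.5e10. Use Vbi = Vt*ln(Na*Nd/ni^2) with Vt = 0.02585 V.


Step 1: Compute Na*Nd/ni^2 = 6.23e+14 * 6.97e+15 / (1.5e10)^2 = 1.9299e+10
Step 2: ln(1.9299e+10) = 23.6833
Step 3: Vbi = 0.02585 * 23.6833 = 0.612 V

0.612


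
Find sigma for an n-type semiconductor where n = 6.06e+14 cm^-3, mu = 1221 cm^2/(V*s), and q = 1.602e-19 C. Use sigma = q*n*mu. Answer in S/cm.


Step 1: sigma = q * n * mu
Step 2: sigma = 1.602e-19 * 6.06e+14 * 1221
Step 3: sigma = 1.185e-01 S/cm

1.185e-01


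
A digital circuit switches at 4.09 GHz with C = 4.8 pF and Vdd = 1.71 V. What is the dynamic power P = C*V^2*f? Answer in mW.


Step 1: V^2 = 1.71^2 = 2.9241 V^2
Step 2: P = C*V^2*f = 4.8e-12 F * 2.9241 * 4.09e9 Hz
Step 3: P = 5.74059312e-02 W
Step 4: P = 57.406 mW

57.406


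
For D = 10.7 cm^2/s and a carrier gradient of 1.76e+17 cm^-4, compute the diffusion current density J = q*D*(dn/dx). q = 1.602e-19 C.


Step 1: J = q * D * (dn/dx)
Step 2: J = 1.602e-19 * 10.7 * 1.76e+17
Step 3: J = 3.02e-01 A/cm^2

3.02e-01


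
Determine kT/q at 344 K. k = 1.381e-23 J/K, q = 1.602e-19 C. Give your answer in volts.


Step 1: kT = 1.381e-23 * 344 = 4.75064e-21 J
Step 2: Vt = kT/q = 4.75064e-21 / 1.602e-19
Step 3: Vt = 0.02965 V

0.02965


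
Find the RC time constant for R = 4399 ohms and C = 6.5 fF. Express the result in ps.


Step 1: tau = R * C
Step 2: tau = 4399 * 6.5 fF = 4399 * 6.5e-15 F
Step 3: tau = 2.85935e-11 s = 28.5935 ps

28.5935


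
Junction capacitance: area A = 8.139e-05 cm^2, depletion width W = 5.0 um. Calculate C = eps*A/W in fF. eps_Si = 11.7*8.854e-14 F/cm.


Step 1: eps_Si = 11.7 * 8.854e-14 = 1.035918e-12 F/cm
Step 2: W in cm = 5.0 * 1e-4 = 5.00e-04 cm
Step 3: C = 1.035918e-12 * 8.139e-05 / 5.00e-04 = 1.686267e-13 F
Step 4: C = 168.63 fF

168.63


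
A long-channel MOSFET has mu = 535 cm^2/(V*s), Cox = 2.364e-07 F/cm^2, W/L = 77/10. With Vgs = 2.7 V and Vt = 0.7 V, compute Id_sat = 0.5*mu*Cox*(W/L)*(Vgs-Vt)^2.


Step 1: Overdrive voltage Vov = Vgs - Vt = 2.7 - 0.7 = 2.0 V
Step 2: W/L = 77/10 = 7.7
Step 3: Id = 0.5 * 535 * 2.364e-07 * 7.7 * 2.0^2
Step 4: Id = 1.95e-03 A

1.95e-03


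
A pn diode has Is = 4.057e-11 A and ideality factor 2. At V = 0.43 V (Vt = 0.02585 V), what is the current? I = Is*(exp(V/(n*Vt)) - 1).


Step 1: V/(n*Vt) = 0.43/(2*0.02585) = 8.3172
Step 2: exp(8.3172) = 4.0937e+03
Step 3: I = 4.057e-11 * (4.0937e+03 - 1) = 1.66e-07 A

1.66e-07


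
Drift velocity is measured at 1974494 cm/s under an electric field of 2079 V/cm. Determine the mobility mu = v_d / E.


Step 1: mu = v_d / E
Step 2: mu = 1974494 / 2079
Step 3: mu = 949.73 cm^2/(V*s)

949.73


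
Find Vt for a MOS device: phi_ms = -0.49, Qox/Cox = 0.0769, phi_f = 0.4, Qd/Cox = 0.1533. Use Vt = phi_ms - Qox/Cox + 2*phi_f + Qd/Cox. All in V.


Step 1: Vt = phi_ms - Qox/Cox + 2*phi_f + Qd/Cox
Step 2: Vt = -0.49 - 0.0769 + 2*0.4 + 0.1533
Step 3: Vt = -0.49 - 0.0769 + 0.8 + 0.1533
Step 4: Vt = 0.3864 V

0.3864


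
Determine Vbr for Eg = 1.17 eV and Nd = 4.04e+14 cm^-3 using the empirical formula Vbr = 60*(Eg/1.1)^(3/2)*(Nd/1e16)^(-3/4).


Step 1: Eg/1.1 = 1.17/1.1 = 1.063636
Step 2: (Eg/1.1)^1.5 = 1.063636^1.5 = 1.096957
Step 3: (Nd/1e16)^(-0.75) = (0.0404)^(-0.75) = 11.097214
Step 4: Vbr = 60 * 1.096957 * 11.097214 = 730.4 V

730.4


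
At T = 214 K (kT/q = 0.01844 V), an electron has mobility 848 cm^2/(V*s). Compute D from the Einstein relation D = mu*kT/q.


Step 1: D = mu * (kT/q)
Step 2: D = 848 * 0.01844
Step 3: D = 15.64 cm^2/s

15.64


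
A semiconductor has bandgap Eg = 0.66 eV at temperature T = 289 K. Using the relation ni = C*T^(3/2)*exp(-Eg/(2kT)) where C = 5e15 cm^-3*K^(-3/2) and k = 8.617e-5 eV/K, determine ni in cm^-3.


Step 1: Compute kT = 8.617e-5 * 289 = 0.02490313 eV
Step 2: Exponent = -Eg/(2kT) = -0.66/(2*0.02490313) = -13.25135
Step 3: T^(3/2) = 289^1.5 = 4913.00
Step 4: ni = 5e15 * 4913.00 * exp(-13.25135) = 4.32e+13 cm^-3

4.32e+13


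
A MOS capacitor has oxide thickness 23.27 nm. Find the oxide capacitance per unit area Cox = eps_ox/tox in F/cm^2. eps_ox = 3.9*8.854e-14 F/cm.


Step 1: eps_ox = 3.9 * 8.854e-14 = 3.45306e-13 F/cm
Step 2: tox in cm = 23.27 nm * 1e-7 = 2.3270e-06 cm
Step 3: Cox = 3.45306e-13 / 2.3270e-06 = 1.48e-07 F/cm^2

1.48e-07


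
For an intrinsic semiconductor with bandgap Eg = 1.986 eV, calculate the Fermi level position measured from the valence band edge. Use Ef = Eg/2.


Step 1: For an intrinsic semiconductor, the Fermi level sits at midgap.
Step 2: Ef = Eg / 2 = 1.986 / 2 = 0.993 eV

0.993


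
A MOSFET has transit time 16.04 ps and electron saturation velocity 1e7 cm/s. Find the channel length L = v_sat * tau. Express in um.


Step 1: tau in seconds = 16.04 ps * 1e-12 = 1.6040e-11 s
Step 2: L = v_sat * tau = 1e7 * 1.6040e-11 = 1.6040e-04 cm
Step 3: L in um = 1.6040e-04 * 1e4 = 1.604 um

1.604


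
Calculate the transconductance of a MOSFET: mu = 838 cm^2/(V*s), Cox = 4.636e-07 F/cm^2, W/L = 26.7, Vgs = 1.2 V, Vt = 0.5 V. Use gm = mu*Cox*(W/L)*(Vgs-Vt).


Step 1: Vov = Vgs - Vt = 1.2 - 0.5 = 0.7 V
Step 2: gm = mu * Cox * (W/L) * Vov
Step 3: gm = 838 * 4.636e-07 * 26.7 * 0.7 = 7.26e-03 S

7.26e-03


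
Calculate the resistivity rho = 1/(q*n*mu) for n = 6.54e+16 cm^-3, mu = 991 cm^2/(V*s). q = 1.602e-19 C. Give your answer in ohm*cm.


Step 1: sigma = q * n * mu = 1.602e-19 * 6.54e+16 * 991 = 1.03828e+01 S/cm
Step 2: rho = 1 / sigma = 1 / 1.03828e+01 = 0.09631 ohm*cm

0.09631


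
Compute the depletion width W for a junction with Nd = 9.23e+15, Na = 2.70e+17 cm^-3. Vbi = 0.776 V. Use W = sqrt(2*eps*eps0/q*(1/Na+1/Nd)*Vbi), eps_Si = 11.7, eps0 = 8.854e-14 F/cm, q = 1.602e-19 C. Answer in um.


Step 1: 1/Na + 1/Nd = 1/2.70e+17 + 1/9.23e+15 = 1.12046e-16
Step 2: 2*eps*eps0/q = 2*11.7*8.854e-14/1.602e-19 = 1.293281e+07
Step 3: W^2 = 1.293281e+07 * 1.12046e-16 * 0.776 = 1.12448e-09
Step 4: W = sqrt(1.12448e-09) = 3.353e-05 cm = 0.3353 um

0.3353


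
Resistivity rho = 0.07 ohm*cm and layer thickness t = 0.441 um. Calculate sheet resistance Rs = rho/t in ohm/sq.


Step 1: Convert thickness to cm: t = 0.441 um = 4.4100e-05 cm
Step 2: Rs = rho / t = 0.07 / 4.4100e-05
Step 3: Rs = 1587.3 ohm/sq

1587.3


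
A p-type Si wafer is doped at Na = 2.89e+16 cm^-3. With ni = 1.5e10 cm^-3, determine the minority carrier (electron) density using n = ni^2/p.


Step 1: Majority hole concentration p ≈ Na = 2.89e+16 cm^-3
Step 2: n = ni^2 / Na = (1.5e10)^2 / 2.89e+16
Step 3: n = 7.79e+03 cm^-3

7.79e+03


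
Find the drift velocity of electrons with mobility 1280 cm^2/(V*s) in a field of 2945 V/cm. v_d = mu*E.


Step 1: v_d = mu * E
Step 2: v_d = 1280 * 2945 = 3769600
Step 3: v_d = 3.77e+06 cm/s

3.77e+06


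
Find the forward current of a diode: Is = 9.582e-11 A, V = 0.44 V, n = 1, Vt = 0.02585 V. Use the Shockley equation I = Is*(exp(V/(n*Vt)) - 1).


Step 1: V/(n*Vt) = 0.44/(1*0.02585) = 17.0213
Step 2: exp(17.0213) = 2.4675e+07
Step 3: I = 9.582e-11 * (2.4675e+07 - 1) = 2.36e-03 A

2.36e-03


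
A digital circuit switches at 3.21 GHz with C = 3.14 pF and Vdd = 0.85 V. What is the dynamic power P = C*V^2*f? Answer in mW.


Step 1: V^2 = 0.85^2 = 0.7225 V^2
Step 2: P = C*V^2*f = 3.14e-12 F * 0.7225 * 3.21e9 Hz
Step 3: P = 7.2823665e-03 W
Step 4: P = 7.282 mW

7.282


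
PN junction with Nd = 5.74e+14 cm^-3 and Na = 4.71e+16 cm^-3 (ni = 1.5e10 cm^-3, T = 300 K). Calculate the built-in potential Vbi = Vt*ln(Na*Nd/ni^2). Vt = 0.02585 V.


Step 1: Compute Na*Nd/ni^2 = 4.71e+16 * 5.74e+14 / (1.5e10)^2 = 1.2016e+11
Step 2: ln(1.2016e+11) = 25.5121
Step 3: Vbi = 0.02585 * 25.5121 = 0.659 V

0.659


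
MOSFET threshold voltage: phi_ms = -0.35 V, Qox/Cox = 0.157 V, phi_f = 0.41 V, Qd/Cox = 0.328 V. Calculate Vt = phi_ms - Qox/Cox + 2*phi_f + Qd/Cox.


Step 1: Vt = phi_ms - Qox/Cox + 2*phi_f + Qd/Cox
Step 2: Vt = -0.35 - 0.157 + 2*0.41 + 0.328
Step 3: Vt = -0.35 - 0.157 + 0.82 + 0.328
Step 4: Vt = 0.641 V

0.641


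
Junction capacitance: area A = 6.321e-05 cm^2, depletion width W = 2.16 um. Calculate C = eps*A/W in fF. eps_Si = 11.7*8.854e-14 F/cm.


Step 1: eps_Si = 11.7 * 8.854e-14 = 1.035918e-12 F/cm
Step 2: W in cm = 2.16 * 1e-4 = 2.16e-04 cm
Step 3: C = 1.035918e-12 * 6.321e-05 / 2.16e-04 = 3.031499e-13 F
Step 4: C = 303.15 fF

303.15


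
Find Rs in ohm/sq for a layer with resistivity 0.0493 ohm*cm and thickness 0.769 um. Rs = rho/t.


Step 1: Convert thickness to cm: t = 0.769 um = 7.6900e-05 cm
Step 2: Rs = rho / t = 0.0493 / 7.6900e-05
Step 3: Rs = 641.1 ohm/sq

641.1


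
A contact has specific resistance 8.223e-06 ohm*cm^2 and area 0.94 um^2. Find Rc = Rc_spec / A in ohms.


Step 1: Convert area to cm^2: 0.94 um^2 = 9.4000e-09 cm^2
Step 2: Rc = Rc_spec / A = 8.223e-06 / 9.4000e-09
Step 3: Rc = 8.75e+02 ohms

8.75e+02


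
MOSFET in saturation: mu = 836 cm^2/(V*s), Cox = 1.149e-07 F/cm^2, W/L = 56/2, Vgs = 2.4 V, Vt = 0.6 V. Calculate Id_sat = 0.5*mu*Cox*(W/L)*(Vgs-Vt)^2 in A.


Step 1: Overdrive voltage Vov = Vgs - Vt = 2.4 - 0.6 = 1.8 V
Step 2: W/L = 56/2 = 28
Step 3: Id = 0.5 * 836 * 1.149e-07 * 28 * 1.8^2
Step 4: Id = 4.36e-03 A

4.36e-03


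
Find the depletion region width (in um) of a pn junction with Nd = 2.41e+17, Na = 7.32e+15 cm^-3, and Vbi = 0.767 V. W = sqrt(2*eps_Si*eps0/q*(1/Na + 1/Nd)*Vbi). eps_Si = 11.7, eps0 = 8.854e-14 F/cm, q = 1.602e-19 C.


Step 1: 1/Na + 1/Nd = 1/7.32e+15 + 1/2.41e+17 = 1.40761e-16
Step 2: 2*eps*eps0/q = 2*11.7*8.854e-14/1.602e-19 = 1.293281e+07
Step 3: W^2 = 1.293281e+07 * 1.40761e-16 * 0.767 = 1.39627e-09
Step 4: W = sqrt(1.39627e-09) = 3.737e-05 cm = 0.3737 um

0.3737


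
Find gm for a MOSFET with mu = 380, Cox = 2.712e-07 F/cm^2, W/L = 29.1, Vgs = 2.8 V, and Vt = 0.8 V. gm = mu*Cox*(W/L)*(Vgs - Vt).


Step 1: Vov = Vgs - Vt = 2.8 - 0.8 = 2.0 V
Step 2: gm = mu * Cox * (W/L) * Vov
Step 3: gm = 380 * 2.712e-07 * 29.1 * 2.0 = 6.00e-03 S

6.00e-03


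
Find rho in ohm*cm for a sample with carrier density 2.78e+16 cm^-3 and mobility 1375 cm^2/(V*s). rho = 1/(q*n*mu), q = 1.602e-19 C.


Step 1: sigma = q * n * mu = 1.602e-19 * 2.78e+16 * 1375 = 6.12365e+00 S/cm
Step 2: rho = 1 / sigma = 1 / 6.12365e+00 = 0.1633 ohm*cm

0.1633


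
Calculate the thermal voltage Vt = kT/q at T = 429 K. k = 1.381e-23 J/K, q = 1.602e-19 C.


Step 1: kT = 1.381e-23 * 429 = 5.92449e-21 J
Step 2: Vt = kT/q = 5.92449e-21 / 1.602e-19
Step 3: Vt = 0.03698 V

0.03698


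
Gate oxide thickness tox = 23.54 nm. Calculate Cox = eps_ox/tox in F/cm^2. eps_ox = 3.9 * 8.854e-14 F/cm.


Step 1: eps_ox = 3.9 * 8.854e-14 = 3.45306e-13 F/cm
Step 2: tox in cm = 23.54 nm * 1e-7 = 2.3540e-06 cm
Step 3: Cox = 3.45306e-13 / 2.3540e-06 = 1.47e-07 F/cm^2

1.47e-07


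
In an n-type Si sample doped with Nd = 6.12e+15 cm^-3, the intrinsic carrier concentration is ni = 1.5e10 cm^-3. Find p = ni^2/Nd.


Step 1: Since Nd >> ni, n ≈ Nd = 6.12e+15 cm^-3
Step 2: p = ni^2 / n = (1.5e10)^2 / 6.12e+15
Step 3: p = 2.25e20 / 6.12e+15 = 3.68e+04 cm^-3

3.68e+04


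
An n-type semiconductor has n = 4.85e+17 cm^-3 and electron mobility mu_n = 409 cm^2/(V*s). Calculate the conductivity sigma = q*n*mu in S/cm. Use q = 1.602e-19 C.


Step 1: sigma = q * n * mu
Step 2: sigma = 1.602e-19 * 4.85e+17 * 409
Step 3: sigma = 3.178e+01 S/cm

3.178e+01


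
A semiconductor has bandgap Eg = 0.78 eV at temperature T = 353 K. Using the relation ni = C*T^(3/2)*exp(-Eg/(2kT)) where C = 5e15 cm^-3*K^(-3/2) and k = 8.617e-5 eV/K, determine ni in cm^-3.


Step 1: Compute kT = 8.617e-5 * 353 = 0.03041801 eV
Step 2: Exponent = -Eg/(2kT) = -0.78/(2*0.03041801) = -12.82135
Step 3: T^(3/2) = 353^1.5 = 6632.27
Step 4: ni = 5e15 * 6632.27 * exp(-12.82135) = 8.96e+13 cm^-3

8.96e+13


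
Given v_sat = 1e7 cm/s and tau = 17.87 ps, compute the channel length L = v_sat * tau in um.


Step 1: tau in seconds = 17.87 ps * 1e-12 = 1.7870e-11 s
Step 2: L = v_sat * tau = 1e7 * 1.7870e-11 = 1.7870e-04 cm
Step 3: L in um = 1.7870e-04 * 1e4 = 1.787 um

1.787


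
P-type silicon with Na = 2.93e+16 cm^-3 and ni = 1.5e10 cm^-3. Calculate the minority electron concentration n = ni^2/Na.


Step 1: Majority hole concentration p ≈ Na = 2.93e+16 cm^-3
Step 2: n = ni^2 / Na = (1.5e10)^2 / 2.93e+16
Step 3: n = 7.68e+03 cm^-3

7.68e+03


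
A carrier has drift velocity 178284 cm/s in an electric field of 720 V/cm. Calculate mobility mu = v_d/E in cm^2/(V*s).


Step 1: mu = v_d / E
Step 2: mu = 178284 / 720
Step 3: mu = 247.62 cm^2/(V*s)

247.62


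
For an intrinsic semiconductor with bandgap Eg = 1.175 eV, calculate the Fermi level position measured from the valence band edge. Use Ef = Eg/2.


Step 1: For an intrinsic semiconductor, the Fermi level sits at midgap.
Step 2: Ef = Eg / 2 = 1.175 / 2 = 0.5875 eV

0.5875


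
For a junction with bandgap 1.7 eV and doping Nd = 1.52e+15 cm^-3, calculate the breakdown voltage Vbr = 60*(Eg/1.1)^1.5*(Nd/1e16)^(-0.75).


Step 1: Eg/1.1 = 1.7/1.1 = 1.545455
Step 2: (Eg/1.1)^1.5 = 1.545455^1.5 = 1.921253
Step 3: (Nd/1e16)^(-0.75) = (0.152)^(-0.75) = 4.107876
Step 4: Vbr = 60 * 1.921253 * 4.107876 = 473.5 V

473.5


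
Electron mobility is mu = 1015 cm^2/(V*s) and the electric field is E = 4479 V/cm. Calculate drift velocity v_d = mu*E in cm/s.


Step 1: v_d = mu * E
Step 2: v_d = 1015 * 4479 = 4546185
Step 3: v_d = 4.55e+06 cm/s

4.55e+06


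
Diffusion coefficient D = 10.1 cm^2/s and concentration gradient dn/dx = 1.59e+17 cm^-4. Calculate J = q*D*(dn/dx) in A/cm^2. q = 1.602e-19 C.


Step 1: J = q * D * (dn/dx)
Step 2: J = 1.602e-19 * 10.1 * 1.59e+17
Step 3: J = 2.57e-01 A/cm^2

2.57e-01


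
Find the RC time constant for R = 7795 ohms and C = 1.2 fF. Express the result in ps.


Step 1: tau = R * C
Step 2: tau = 7795 * 1.2 fF = 7795 * 1.2e-15 F
Step 3: tau = 9.354e-12 s = 9.354 ps

9.354


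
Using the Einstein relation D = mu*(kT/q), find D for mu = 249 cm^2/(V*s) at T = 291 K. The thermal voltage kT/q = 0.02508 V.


Step 1: D = mu * (kT/q)
Step 2: D = 249 * 0.02508
Step 3: D = 6.24 cm^2/s

6.24


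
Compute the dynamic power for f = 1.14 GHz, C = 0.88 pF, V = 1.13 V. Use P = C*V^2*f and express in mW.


Step 1: V^2 = 1.13^2 = 1.2769 V^2
Step 2: P = C*V^2*f = 0.88e-12 F * 1.2769 * 1.14e9 Hz
Step 3: P = 1.28098608e-03 W
Step 4: P = 1.281 mW

1.281


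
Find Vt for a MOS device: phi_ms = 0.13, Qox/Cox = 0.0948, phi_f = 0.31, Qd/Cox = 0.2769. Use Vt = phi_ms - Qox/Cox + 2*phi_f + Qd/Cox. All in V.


Step 1: Vt = phi_ms - Qox/Cox + 2*phi_f + Qd/Cox
Step 2: Vt = 0.13 - 0.0948 + 2*0.31 + 0.2769
Step 3: Vt = 0.13 - 0.0948 + 0.62 + 0.2769
Step 4: Vt = 0.9321 V

0.9321


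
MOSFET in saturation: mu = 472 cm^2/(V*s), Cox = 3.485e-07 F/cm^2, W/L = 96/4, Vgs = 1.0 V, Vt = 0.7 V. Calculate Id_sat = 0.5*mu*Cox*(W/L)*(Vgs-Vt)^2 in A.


Step 1: Overdrive voltage Vov = Vgs - Vt = 1.0 - 0.7 = 0.3 V
Step 2: W/L = 96/4 = 24
Step 3: Id = 0.5 * 472 * 3.485e-07 * 24 * 0.3^2
Step 4: Id = 1.78e-04 A

1.78e-04


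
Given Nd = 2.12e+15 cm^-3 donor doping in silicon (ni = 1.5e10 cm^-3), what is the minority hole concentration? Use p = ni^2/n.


Step 1: Since Nd >> ni, n ≈ Nd = 2.12e+15 cm^-3
Step 2: p = ni^2 / n = (1.5e10)^2 / 2.12e+15
Step 3: p = 2.25e20 / 2.12e+15 = 1.06e+05 cm^-3

1.06e+05


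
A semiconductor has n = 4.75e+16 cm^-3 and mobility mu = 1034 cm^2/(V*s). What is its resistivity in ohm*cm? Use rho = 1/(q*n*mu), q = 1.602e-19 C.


Step 1: sigma = q * n * mu = 1.602e-19 * 4.75e+16 * 1034 = 7.86822e+00 S/cm
Step 2: rho = 1 / sigma = 1 / 7.86822e+00 = 0.1271 ohm*cm

0.1271


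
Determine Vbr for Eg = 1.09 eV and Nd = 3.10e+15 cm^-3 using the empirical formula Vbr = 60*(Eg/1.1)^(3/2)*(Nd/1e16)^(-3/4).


Step 1: Eg/1.1 = 1.09/1.1 = 0.990909
Step 2: (Eg/1.1)^1.5 = 0.990909^1.5 = 0.986395
Step 3: (Nd/1e16)^(-0.75) = (0.31)^(-0.75) = 2.407015
Step 4: Vbr = 60 * 0.986395 * 2.407015 = 142.5 V

142.5


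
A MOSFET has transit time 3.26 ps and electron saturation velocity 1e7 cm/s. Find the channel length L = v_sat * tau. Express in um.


Step 1: tau in seconds = 3.26 ps * 1e-12 = 3.2600e-12 s
Step 2: L = v_sat * tau = 1e7 * 3.2600e-12 = 3.2600e-05 cm
Step 3: L in um = 3.2600e-05 * 1e4 = 0.326 um

0.326


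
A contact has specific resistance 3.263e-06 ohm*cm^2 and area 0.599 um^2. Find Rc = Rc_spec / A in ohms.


Step 1: Convert area to cm^2: 0.599 um^2 = 5.9900e-09 cm^2
Step 2: Rc = Rc_spec / A = 3.263e-06 / 5.9900e-09
Step 3: Rc = 5.45e+02 ohms

5.45e+02


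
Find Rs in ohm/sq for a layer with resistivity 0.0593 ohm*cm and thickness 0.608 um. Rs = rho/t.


Step 1: Convert thickness to cm: t = 0.608 um = 6.0800e-05 cm
Step 2: Rs = rho / t = 0.0593 / 6.0800e-05
Step 3: Rs = 975.3 ohm/sq

975.3


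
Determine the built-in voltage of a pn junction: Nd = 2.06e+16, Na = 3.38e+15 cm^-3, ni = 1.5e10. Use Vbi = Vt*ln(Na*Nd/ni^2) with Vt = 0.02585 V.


Step 1: Compute Na*Nd/ni^2 = 3.38e+15 * 2.06e+16 / (1.5e10)^2 = 3.0946e+11
Step 2: ln(3.0946e+11) = 26.4581
Step 3: Vbi = 0.02585 * 26.4581 = 0.684 V

0.684


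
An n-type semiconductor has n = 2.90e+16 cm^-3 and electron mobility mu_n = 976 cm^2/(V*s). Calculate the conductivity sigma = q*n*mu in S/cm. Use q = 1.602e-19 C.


Step 1: sigma = q * n * mu
Step 2: sigma = 1.602e-19 * 2.90e+16 * 976
Step 3: sigma = 4.534e+00 S/cm

4.534e+00


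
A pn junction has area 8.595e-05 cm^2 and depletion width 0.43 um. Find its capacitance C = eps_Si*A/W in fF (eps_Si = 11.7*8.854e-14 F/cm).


Step 1: eps_Si = 11.7 * 8.854e-14 = 1.035918e-12 F/cm
Step 2: W in cm = 0.43 * 1e-4 = 4.30e-05 cm
Step 3: C = 1.035918e-12 * 8.595e-05 / 4.30e-05 = 2.070631e-12 F
Step 4: C = 2070.63 fF

2070.63


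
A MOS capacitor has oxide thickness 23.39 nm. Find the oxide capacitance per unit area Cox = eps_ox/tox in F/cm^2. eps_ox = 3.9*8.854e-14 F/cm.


Step 1: eps_ox = 3.9 * 8.854e-14 = 3.45306e-13 F/cm
Step 2: tox in cm = 23.39 nm * 1e-7 = 2.3390e-06 cm
Step 3: Cox = 3.45306e-13 / 2.3390e-06 = 1.48e-07 F/cm^2

1.48e-07


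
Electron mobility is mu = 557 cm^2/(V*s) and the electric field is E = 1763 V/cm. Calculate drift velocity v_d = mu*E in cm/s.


Step 1: v_d = mu * E
Step 2: v_d = 557 * 1763 = 981991
Step 3: v_d = 9.82e+05 cm/s

9.82e+05


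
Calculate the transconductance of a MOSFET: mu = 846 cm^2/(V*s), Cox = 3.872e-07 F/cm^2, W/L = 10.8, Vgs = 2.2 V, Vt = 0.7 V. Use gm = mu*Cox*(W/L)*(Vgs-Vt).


Step 1: Vov = Vgs - Vt = 2.2 - 0.7 = 1.5 V
Step 2: gm = mu * Cox * (W/L) * Vov
Step 3: gm = 846 * 3.872e-07 * 10.8 * 1.5 = 5.31e-03 S

5.31e-03


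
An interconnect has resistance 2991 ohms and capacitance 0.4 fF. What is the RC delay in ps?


Step 1: tau = R * C
Step 2: tau = 2991 * 0.4 fF = 2991 * 4.0e-16 F
Step 3: tau = 1.1964e-12 s = 1.1964 ps

1.1964


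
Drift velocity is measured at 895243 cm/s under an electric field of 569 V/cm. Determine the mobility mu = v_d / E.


Step 1: mu = v_d / E
Step 2: mu = 895243 / 569
Step 3: mu = 1573.36 cm^2/(V*s)

1573.36


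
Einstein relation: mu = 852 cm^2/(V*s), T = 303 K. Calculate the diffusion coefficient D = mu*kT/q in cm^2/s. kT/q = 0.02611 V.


Step 1: D = mu * (kT/q)
Step 2: D = 852 * 0.02611
Step 3: D = 22.25 cm^2/s

22.25


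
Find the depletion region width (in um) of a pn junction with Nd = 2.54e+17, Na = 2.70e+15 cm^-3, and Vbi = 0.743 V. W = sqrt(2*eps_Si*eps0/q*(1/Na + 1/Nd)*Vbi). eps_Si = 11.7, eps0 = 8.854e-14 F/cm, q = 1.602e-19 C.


Step 1: 1/Na + 1/Nd = 1/2.70e+15 + 1/2.54e+17 = 3.74307e-16
Step 2: 2*eps*eps0/q = 2*11.7*8.854e-14/1.602e-19 = 1.293281e+07
Step 3: W^2 = 1.293281e+07 * 3.74307e-16 * 0.743 = 3.59675e-09
Step 4: W = sqrt(3.59675e-09) = 5.997e-05 cm = 0.5997 um

0.5997


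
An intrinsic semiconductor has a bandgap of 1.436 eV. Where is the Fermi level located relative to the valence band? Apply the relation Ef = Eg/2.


Step 1: For an intrinsic semiconductor, the Fermi level sits at midgap.
Step 2: Ef = Eg / 2 = 1.436 / 2 = 0.718 eV

0.718


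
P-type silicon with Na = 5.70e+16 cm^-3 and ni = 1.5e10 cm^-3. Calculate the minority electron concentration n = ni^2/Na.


Step 1: Majority hole concentration p ≈ Na = 5.70e+16 cm^-3
Step 2: n = ni^2 / Na = (1.5e10)^2 / 5.70e+16
Step 3: n = 3.95e+03 cm^-3

3.95e+03


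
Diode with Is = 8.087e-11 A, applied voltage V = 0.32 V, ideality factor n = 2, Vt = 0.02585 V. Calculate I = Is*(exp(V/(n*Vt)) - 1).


Step 1: V/(n*Vt) = 0.32/(2*0.02585) = 6.1896
Step 2: exp(6.1896) = 4.8765e+02
Step 3: I = 8.087e-11 * (4.8765e+02 - 1) = 3.94e-08 A

3.94e-08


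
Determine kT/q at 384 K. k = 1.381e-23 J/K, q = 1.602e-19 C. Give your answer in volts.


Step 1: kT = 1.381e-23 * 384 = 5.30304e-21 J
Step 2: Vt = kT/q = 5.30304e-21 / 1.602e-19
Step 3: Vt = 0.0331 V

0.0331


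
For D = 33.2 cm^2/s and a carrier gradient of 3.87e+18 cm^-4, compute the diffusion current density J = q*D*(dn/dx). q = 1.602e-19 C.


Step 1: J = q * D * (dn/dx)
Step 2: J = 1.602e-19 * 33.2 * 3.87e+18
Step 3: J = 2.06e+01 A/cm^2

2.06e+01


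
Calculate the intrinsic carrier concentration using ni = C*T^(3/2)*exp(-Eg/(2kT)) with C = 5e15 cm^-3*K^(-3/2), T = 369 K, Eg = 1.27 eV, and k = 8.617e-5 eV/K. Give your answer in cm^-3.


Step 1: Compute kT = 8.617e-5 * 369 = 0.03179673 eV
Step 2: Exponent = -Eg/(2kT) = -1.27/(2*0.03179673) = -19.97061
Step 3: T^(3/2) = 369^1.5 = 7088.26
Step 4: ni = 5e15 * 7088.26 * exp(-19.97061) = 7.52e+10 cm^-3

7.52e+10


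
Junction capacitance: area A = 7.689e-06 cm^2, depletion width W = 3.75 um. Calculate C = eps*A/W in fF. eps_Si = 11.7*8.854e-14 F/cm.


Step 1: eps_Si = 11.7 * 8.854e-14 = 1.035918e-12 F/cm
Step 2: W in cm = 3.75 * 1e-4 = 3.75e-04 cm
Step 3: C = 1.035918e-12 * 7.689e-06 / 3.75e-04 = 2.124046e-14 F
Step 4: C = 21.24 fF

21.24


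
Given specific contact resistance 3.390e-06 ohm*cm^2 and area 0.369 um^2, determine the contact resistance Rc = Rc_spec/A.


Step 1: Convert area to cm^2: 0.369 um^2 = 3.6900e-09 cm^2
Step 2: Rc = Rc_spec / A = 3.390e-06 / 3.6900e-09
Step 3: Rc = 9.19e+02 ohms

9.19e+02


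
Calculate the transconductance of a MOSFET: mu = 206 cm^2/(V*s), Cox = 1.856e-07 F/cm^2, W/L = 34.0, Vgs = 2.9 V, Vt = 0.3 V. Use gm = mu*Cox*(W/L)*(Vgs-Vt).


Step 1: Vov = Vgs - Vt = 2.9 - 0.3 = 2.6 V
Step 2: gm = mu * Cox * (W/L) * Vov
Step 3: gm = 206 * 1.856e-07 * 34.0 * 2.6 = 3.38e-03 S

3.38e-03


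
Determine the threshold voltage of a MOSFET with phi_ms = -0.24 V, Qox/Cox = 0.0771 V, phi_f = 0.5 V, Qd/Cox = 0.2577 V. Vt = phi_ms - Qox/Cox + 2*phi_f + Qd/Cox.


Step 1: Vt = phi_ms - Qox/Cox + 2*phi_f + Qd/Cox
Step 2: Vt = -0.24 - 0.0771 + 2*0.5 + 0.2577
Step 3: Vt = -0.24 - 0.0771 + 1.0 + 0.2577
Step 4: Vt = 0.9406 V

0.9406


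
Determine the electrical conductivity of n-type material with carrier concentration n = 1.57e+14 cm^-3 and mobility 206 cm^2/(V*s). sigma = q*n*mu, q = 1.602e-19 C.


Step 1: sigma = q * n * mu
Step 2: sigma = 1.602e-19 * 1.57e+14 * 206
Step 3: sigma = 5.181e-03 S/cm

5.181e-03


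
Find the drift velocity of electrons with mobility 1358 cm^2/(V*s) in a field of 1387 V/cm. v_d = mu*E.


Step 1: v_d = mu * E
Step 2: v_d = 1358 * 1387 = 1883546
Step 3: v_d = 1.88e+06 cm/s

1.88e+06


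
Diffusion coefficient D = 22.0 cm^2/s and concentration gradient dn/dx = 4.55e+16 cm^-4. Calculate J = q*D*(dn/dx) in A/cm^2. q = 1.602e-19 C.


Step 1: J = q * D * (dn/dx)
Step 2: J = 1.602e-19 * 22.0 * 4.55e+16
Step 3: J = 1.60e-01 A/cm^2

1.60e-01


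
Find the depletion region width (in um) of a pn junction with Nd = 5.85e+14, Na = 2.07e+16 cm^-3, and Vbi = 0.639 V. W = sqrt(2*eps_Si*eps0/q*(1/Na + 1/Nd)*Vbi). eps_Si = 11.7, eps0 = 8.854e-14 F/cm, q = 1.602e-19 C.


Step 1: 1/Na + 1/Nd = 1/2.07e+16 + 1/5.85e+14 = 1.75771e-15
Step 2: 2*eps*eps0/q = 2*11.7*8.854e-14/1.602e-19 = 1.293281e+07
Step 3: W^2 = 1.293281e+07 * 1.75771e-15 * 0.639 = 1.45258e-08
Step 4: W = sqrt(1.45258e-08) = 1.205e-04 cm = 1.205 um

1.205


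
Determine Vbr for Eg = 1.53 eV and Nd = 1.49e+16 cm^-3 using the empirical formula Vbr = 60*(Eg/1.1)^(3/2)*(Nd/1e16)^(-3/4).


Step 1: Eg/1.1 = 1.53/1.1 = 1.390909
Step 2: (Eg/1.1)^1.5 = 1.390909^1.5 = 1.640394
Step 3: (Nd/1e16)^(-0.75) = (1.49)^(-0.75) = 0.741499
Step 4: Vbr = 60 * 1.640394 * 0.741499 = 73.0 V

73.0


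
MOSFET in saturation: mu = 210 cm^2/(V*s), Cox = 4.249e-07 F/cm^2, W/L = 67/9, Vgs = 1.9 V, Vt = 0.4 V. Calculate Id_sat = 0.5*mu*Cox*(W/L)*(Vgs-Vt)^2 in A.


Step 1: Overdrive voltage Vov = Vgs - Vt = 1.9 - 0.4 = 1.5 V
Step 2: W/L = 67/9 = 7.44444
Step 3: Id = 0.5 * 210 * 4.249e-07 * 7.44444 * 1.5^2
Step 4: Id = 7.47e-04 A

7.47e-04


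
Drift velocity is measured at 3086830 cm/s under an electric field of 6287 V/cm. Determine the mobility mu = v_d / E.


Step 1: mu = v_d / E
Step 2: mu = 3086830 / 6287
Step 3: mu = 490.99 cm^2/(V*s)

490.99


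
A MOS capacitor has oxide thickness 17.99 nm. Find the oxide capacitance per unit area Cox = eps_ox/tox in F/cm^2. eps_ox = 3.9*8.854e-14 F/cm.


Step 1: eps_ox = 3.9 * 8.854e-14 = 3.45306e-13 F/cm
Step 2: tox in cm = 17.99 nm * 1e-7 = 1.7990e-06 cm
Step 3: Cox = 3.45306e-13 / 1.7990e-06 = 1.92e-07 F/cm^2

1.92e-07


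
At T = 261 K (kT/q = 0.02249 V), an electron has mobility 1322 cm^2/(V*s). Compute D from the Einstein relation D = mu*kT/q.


Step 1: D = mu * (kT/q)
Step 2: D = 1322 * 0.02249
Step 3: D = 29.73 cm^2/s

29.73


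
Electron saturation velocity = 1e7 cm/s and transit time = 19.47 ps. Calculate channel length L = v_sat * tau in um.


Step 1: tau in seconds = 19.47 ps * 1e-12 = 1.9470e-11 s
Step 2: L = v_sat * tau = 1e7 * 1.9470e-11 = 1.9470e-04 cm
Step 3: L in um = 1.9470e-04 * 1e4 = 1.947 um

1.947


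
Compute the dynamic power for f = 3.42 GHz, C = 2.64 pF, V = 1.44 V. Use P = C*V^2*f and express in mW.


Step 1: V^2 = 1.44^2 = 2.0736 V^2
Step 2: P = C*V^2*f = 2.64e-12 F * 2.0736 * 3.42e9 Hz
Step 3: P = 1.872211968e-02 W
Step 4: P = 18.722 mW

18.722


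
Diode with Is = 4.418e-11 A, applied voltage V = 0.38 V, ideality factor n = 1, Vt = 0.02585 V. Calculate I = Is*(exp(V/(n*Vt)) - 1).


Step 1: V/(n*Vt) = 0.38/(1*0.02585) = 14.7002
Step 2: exp(14.7002) = 2.4222e+06
Step 3: I = 4.418e-11 * (2.4222e+06 - 1) = 1.07e-04 A

1.07e-04


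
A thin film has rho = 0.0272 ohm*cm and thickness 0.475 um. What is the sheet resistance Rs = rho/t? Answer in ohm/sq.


Step 1: Convert thickness to cm: t = 0.475 um = 4.7500e-05 cm
Step 2: Rs = rho / t = 0.0272 / 4.7500e-05
Step 3: Rs = 572.6 ohm/sq

572.6


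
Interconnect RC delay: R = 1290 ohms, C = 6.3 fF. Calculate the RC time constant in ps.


Step 1: tau = R * C
Step 2: tau = 1290 * 6.3 fF = 1290 * 6.3e-15 F
Step 3: tau = 8.127e-12 s = 8.127 ps

8.127


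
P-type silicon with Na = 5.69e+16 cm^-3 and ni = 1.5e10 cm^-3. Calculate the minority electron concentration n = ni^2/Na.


Step 1: Majority hole concentration p ≈ Na = 5.69e+16 cm^-3
Step 2: n = ni^2 / Na = (1.5e10)^2 / 5.69e+16
Step 3: n = 3.95e+03 cm^-3

3.95e+03


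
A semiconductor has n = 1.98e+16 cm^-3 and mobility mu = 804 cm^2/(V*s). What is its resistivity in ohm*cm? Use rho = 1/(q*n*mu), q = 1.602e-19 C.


Step 1: sigma = q * n * mu = 1.602e-19 * 1.98e+16 * 804 = 2.55026e+00 S/cm
Step 2: rho = 1 / sigma = 1 / 2.55026e+00 = 0.3921 ohm*cm

0.3921


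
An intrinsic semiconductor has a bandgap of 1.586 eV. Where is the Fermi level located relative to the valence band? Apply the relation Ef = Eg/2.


Step 1: For an intrinsic semiconductor, the Fermi level sits at midgap.
Step 2: Ef = Eg / 2 = 1.586 / 2 = 0.793 eV

0.793
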